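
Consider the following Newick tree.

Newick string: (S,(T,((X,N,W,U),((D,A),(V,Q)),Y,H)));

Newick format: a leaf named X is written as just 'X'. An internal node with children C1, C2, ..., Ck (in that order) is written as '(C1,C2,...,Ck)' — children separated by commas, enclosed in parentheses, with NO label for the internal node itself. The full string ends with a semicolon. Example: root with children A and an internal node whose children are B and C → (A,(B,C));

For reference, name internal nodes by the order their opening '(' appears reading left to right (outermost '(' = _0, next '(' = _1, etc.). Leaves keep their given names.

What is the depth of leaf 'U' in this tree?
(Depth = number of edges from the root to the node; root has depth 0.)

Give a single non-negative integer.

Answer: 4

Derivation:
Newick: (S,(T,((X,N,W,U),((D,A),(V,Q)),Y,H)));
Naming internals by '(' encounter order: outermost '(' = _0, next = _1, ...
Query node: U
Path from root: _0 -> _1 -> _2 -> _3 -> U
Depth of U: 4 (number of edges from root)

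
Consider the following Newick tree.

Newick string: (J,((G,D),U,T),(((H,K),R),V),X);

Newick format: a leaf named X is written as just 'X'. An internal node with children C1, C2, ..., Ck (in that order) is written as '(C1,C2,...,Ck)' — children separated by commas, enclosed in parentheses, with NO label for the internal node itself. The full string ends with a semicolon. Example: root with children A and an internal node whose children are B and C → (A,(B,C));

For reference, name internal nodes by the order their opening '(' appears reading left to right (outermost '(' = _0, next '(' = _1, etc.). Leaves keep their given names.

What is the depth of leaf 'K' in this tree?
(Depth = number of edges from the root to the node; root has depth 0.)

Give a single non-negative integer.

Answer: 4

Derivation:
Newick: (J,((G,D),U,T),(((H,K),R),V),X);
Naming internals by '(' encounter order: outermost '(' = _0, next = _1, ...
Query node: K
Path from root: _0 -> _3 -> _4 -> _5 -> K
Depth of K: 4 (number of edges from root)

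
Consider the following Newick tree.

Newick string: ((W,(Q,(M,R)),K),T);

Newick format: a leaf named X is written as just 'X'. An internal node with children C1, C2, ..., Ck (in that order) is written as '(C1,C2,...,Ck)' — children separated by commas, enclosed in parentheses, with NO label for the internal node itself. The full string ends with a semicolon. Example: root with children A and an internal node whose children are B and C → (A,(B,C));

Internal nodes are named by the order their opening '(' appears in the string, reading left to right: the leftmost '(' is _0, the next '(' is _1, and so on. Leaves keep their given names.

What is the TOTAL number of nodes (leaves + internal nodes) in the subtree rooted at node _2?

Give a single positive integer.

Newick: ((W,(Q,(M,R)),K),T);
Locate _2: it is the '(' at position 4 (the 3rd '(' reading left to right).
Query: subtree rooted at _2
_2: subtree_size = 1 + 4
  Q: subtree_size = 1 + 0
  _3: subtree_size = 1 + 2
    M: subtree_size = 1 + 0
    R: subtree_size = 1 + 0
Total subtree size of _2: 5

Answer: 5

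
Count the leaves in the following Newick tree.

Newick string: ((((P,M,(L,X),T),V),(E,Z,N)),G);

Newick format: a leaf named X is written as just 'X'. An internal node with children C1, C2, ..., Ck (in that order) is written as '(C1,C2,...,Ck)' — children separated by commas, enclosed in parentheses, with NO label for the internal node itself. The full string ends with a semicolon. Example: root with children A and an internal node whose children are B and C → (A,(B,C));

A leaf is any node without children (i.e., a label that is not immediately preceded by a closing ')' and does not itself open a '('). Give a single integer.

Newick: ((((P,M,(L,X),T),V),(E,Z,N)),G);
Scan left-to-right; a leaf is any maximal label run not followed by '(':
  pos 4: leaf 'P' → count = 1
  pos 6: leaf 'M' → count = 2
  pos 9: leaf 'L' → count = 3
  pos 11: leaf 'X' → count = 4
  pos 14: leaf 'T' → count = 5
  pos 17: leaf 'V' → count = 6
  pos 21: leaf 'E' → count = 7
  pos 23: leaf 'Z' → count = 8
  pos 25: leaf 'N' → count = 9
  pos 29: leaf 'G' → count = 10
Total leaves: 10

Answer: 10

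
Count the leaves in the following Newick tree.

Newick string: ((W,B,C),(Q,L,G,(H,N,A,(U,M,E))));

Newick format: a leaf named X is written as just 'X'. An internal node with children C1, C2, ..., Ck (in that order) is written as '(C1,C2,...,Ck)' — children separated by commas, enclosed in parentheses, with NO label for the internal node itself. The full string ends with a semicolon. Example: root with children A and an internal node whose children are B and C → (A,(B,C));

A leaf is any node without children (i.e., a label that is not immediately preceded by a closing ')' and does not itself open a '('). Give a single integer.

Newick: ((W,B,C),(Q,L,G,(H,N,A,(U,M,E))));
Scan left-to-right; a leaf is any maximal label run not followed by '(':
  pos 2: leaf 'W' → count = 1
  pos 4: leaf 'B' → count = 2
  pos 6: leaf 'C' → count = 3
  pos 10: leaf 'Q' → count = 4
  pos 12: leaf 'L' → count = 5
  pos 14: leaf 'G' → count = 6
  pos 17: leaf 'H' → count = 7
  pos 19: leaf 'N' → count = 8
  pos 21: leaf 'A' → count = 9
  pos 24: leaf 'U' → count = 10
  pos 26: leaf 'M' → count = 11
  pos 28: leaf 'E' → count = 12
Total leaves: 12

Answer: 12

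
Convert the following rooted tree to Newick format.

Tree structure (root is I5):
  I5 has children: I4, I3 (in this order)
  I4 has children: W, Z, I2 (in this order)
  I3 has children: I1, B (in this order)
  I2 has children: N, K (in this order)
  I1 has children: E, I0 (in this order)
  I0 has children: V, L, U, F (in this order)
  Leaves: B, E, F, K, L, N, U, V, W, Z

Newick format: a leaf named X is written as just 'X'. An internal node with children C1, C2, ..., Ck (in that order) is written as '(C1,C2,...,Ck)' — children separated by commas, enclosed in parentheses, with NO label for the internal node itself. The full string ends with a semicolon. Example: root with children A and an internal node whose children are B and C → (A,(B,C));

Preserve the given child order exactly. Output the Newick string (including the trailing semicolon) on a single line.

internal I5 with children ['I4', 'I3']
  internal I4 with children ['W', 'Z', 'I2']
    leaf 'W' → 'W'
    leaf 'Z' → 'Z'
    internal I2 with children ['N', 'K']
      leaf 'N' → 'N'
      leaf 'K' → 'K'
    → '(N,K)'
  → '(W,Z,(N,K))'
  internal I3 with children ['I1', 'B']
    internal I1 with children ['E', 'I0']
      leaf 'E' → 'E'
      internal I0 with children ['V', 'L', 'U', 'F']
        leaf 'V' → 'V'
        leaf 'L' → 'L'
        leaf 'U' → 'U'
        leaf 'F' → 'F'
      → '(V,L,U,F)'
    → '(E,(V,L,U,F))'
    leaf 'B' → 'B'
  → '((E,(V,L,U,F)),B)'
→ '((W,Z,(N,K)),((E,(V,L,U,F)),B))'
Final: ((W,Z,(N,K)),((E,(V,L,U,F)),B));

Answer: ((W,Z,(N,K)),((E,(V,L,U,F)),B));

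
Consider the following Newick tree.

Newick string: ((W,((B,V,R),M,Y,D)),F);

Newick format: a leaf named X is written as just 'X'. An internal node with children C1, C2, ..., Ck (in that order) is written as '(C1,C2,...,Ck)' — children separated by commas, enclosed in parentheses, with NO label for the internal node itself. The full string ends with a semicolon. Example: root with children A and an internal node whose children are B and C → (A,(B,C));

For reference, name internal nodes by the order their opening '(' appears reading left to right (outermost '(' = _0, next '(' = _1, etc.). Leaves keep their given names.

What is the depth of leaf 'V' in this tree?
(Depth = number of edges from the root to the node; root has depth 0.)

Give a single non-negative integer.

Newick: ((W,((B,V,R),M,Y,D)),F);
Naming internals by '(' encounter order: outermost '(' = _0, next = _1, ...
Query node: V
Path from root: _0 -> _1 -> _2 -> _3 -> V
Depth of V: 4 (number of edges from root)

Answer: 4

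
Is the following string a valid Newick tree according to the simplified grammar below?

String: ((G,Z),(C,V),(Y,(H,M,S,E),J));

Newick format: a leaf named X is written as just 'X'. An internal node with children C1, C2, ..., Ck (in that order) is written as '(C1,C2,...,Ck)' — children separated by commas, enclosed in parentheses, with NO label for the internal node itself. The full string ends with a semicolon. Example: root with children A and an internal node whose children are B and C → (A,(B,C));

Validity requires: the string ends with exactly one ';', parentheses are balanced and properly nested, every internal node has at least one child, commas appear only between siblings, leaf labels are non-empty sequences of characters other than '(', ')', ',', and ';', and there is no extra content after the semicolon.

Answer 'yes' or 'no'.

Input: ((G,Z),(C,V),(Y,(H,M,S,E),J));
Paren balance: 5 '(' vs 5 ')' OK
Ends with single ';': True
Full parse: OK
Valid: True

Answer: yes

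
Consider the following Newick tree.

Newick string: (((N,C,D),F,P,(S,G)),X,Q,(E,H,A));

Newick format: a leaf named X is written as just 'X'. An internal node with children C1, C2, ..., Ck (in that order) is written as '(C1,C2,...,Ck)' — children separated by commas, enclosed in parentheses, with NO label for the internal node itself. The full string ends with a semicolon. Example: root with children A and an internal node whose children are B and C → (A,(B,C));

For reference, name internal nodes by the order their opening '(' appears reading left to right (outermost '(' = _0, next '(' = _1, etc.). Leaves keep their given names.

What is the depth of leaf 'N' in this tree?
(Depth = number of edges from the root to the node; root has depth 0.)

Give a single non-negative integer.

Answer: 3

Derivation:
Newick: (((N,C,D),F,P,(S,G)),X,Q,(E,H,A));
Naming internals by '(' encounter order: outermost '(' = _0, next = _1, ...
Query node: N
Path from root: _0 -> _1 -> _2 -> N
Depth of N: 3 (number of edges from root)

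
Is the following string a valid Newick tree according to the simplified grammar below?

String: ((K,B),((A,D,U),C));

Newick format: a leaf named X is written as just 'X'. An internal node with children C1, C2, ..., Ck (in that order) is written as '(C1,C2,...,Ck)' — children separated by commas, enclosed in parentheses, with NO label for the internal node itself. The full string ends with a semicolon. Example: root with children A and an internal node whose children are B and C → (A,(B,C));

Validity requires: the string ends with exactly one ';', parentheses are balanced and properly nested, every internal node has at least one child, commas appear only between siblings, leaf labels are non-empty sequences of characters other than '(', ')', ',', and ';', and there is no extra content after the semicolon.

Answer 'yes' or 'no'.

Input: ((K,B),((A,D,U),C));
Paren balance: 4 '(' vs 4 ')' OK
Ends with single ';': True
Full parse: OK
Valid: True

Answer: yes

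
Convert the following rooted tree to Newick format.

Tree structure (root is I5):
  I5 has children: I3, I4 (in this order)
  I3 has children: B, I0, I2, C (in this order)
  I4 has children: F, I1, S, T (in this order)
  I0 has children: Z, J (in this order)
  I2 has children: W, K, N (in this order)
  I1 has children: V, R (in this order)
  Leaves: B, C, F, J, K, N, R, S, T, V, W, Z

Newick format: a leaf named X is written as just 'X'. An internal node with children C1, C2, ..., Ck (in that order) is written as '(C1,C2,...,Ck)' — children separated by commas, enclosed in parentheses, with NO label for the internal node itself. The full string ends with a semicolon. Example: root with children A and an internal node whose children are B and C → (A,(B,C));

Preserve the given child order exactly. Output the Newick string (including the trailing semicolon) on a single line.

Answer: ((B,(Z,J),(W,K,N),C),(F,(V,R),S,T));

Derivation:
internal I5 with children ['I3', 'I4']
  internal I3 with children ['B', 'I0', 'I2', 'C']
    leaf 'B' → 'B'
    internal I0 with children ['Z', 'J']
      leaf 'Z' → 'Z'
      leaf 'J' → 'J'
    → '(Z,J)'
    internal I2 with children ['W', 'K', 'N']
      leaf 'W' → 'W'
      leaf 'K' → 'K'
      leaf 'N' → 'N'
    → '(W,K,N)'
    leaf 'C' → 'C'
  → '(B,(Z,J),(W,K,N),C)'
  internal I4 with children ['F', 'I1', 'S', 'T']
    leaf 'F' → 'F'
    internal I1 with children ['V', 'R']
      leaf 'V' → 'V'
      leaf 'R' → 'R'
    → '(V,R)'
    leaf 'S' → 'S'
    leaf 'T' → 'T'
  → '(F,(V,R),S,T)'
→ '((B,(Z,J),(W,K,N),C),(F,(V,R),S,T))'
Final: ((B,(Z,J),(W,K,N),C),(F,(V,R),S,T));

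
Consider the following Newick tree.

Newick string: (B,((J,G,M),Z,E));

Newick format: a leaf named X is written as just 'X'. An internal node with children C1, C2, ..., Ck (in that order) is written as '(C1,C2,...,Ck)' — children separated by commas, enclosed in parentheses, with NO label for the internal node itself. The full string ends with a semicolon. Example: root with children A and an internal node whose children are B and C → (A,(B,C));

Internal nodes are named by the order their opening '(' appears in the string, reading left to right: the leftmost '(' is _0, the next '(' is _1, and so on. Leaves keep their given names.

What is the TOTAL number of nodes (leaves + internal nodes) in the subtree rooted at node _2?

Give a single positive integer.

Answer: 4

Derivation:
Newick: (B,((J,G,M),Z,E));
Locate _2: it is the '(' at position 4 (the 3rd '(' reading left to right).
Query: subtree rooted at _2
_2: subtree_size = 1 + 3
  J: subtree_size = 1 + 0
  G: subtree_size = 1 + 0
  M: subtree_size = 1 + 0
Total subtree size of _2: 4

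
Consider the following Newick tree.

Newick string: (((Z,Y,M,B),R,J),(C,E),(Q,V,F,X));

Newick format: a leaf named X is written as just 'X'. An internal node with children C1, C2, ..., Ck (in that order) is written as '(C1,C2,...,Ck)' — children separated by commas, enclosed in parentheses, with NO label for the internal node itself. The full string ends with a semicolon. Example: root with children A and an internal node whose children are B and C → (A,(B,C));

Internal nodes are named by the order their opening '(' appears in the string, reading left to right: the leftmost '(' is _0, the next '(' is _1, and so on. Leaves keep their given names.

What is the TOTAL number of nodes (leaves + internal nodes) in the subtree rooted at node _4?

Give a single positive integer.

Answer: 5

Derivation:
Newick: (((Z,Y,M,B),R,J),(C,E),(Q,V,F,X));
Locate _4: it is the '(' at position 23 (the 5th '(' reading left to right).
Query: subtree rooted at _4
_4: subtree_size = 1 + 4
  Q: subtree_size = 1 + 0
  V: subtree_size = 1 + 0
  F: subtree_size = 1 + 0
  X: subtree_size = 1 + 0
Total subtree size of _4: 5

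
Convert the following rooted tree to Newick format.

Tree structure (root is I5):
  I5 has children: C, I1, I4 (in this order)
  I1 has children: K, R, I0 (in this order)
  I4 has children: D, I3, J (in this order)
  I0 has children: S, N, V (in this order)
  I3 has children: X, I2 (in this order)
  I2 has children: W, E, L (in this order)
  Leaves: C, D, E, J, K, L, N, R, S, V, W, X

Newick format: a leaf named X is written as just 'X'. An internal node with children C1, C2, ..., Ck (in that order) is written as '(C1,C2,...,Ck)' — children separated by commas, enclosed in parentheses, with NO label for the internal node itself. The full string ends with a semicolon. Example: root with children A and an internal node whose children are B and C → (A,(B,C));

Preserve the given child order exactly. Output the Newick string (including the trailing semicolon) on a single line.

internal I5 with children ['C', 'I1', 'I4']
  leaf 'C' → 'C'
  internal I1 with children ['K', 'R', 'I0']
    leaf 'K' → 'K'
    leaf 'R' → 'R'
    internal I0 with children ['S', 'N', 'V']
      leaf 'S' → 'S'
      leaf 'N' → 'N'
      leaf 'V' → 'V'
    → '(S,N,V)'
  → '(K,R,(S,N,V))'
  internal I4 with children ['D', 'I3', 'J']
    leaf 'D' → 'D'
    internal I3 with children ['X', 'I2']
      leaf 'X' → 'X'
      internal I2 with children ['W', 'E', 'L']
        leaf 'W' → 'W'
        leaf 'E' → 'E'
        leaf 'L' → 'L'
      → '(W,E,L)'
    → '(X,(W,E,L))'
    leaf 'J' → 'J'
  → '(D,(X,(W,E,L)),J)'
→ '(C,(K,R,(S,N,V)),(D,(X,(W,E,L)),J))'
Final: (C,(K,R,(S,N,V)),(D,(X,(W,E,L)),J));

Answer: (C,(K,R,(S,N,V)),(D,(X,(W,E,L)),J));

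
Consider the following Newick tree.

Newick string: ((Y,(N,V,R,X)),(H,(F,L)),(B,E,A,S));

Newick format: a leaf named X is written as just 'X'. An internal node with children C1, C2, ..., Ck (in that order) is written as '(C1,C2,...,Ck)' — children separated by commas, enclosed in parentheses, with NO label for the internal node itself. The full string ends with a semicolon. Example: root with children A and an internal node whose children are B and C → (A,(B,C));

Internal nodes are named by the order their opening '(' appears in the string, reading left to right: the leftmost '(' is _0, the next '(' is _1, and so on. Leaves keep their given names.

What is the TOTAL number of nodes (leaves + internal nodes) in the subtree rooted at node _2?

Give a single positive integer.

Answer: 5

Derivation:
Newick: ((Y,(N,V,R,X)),(H,(F,L)),(B,E,A,S));
Locate _2: it is the '(' at position 4 (the 3rd '(' reading left to right).
Query: subtree rooted at _2
_2: subtree_size = 1 + 4
  N: subtree_size = 1 + 0
  V: subtree_size = 1 + 0
  R: subtree_size = 1 + 0
  X: subtree_size = 1 + 0
Total subtree size of _2: 5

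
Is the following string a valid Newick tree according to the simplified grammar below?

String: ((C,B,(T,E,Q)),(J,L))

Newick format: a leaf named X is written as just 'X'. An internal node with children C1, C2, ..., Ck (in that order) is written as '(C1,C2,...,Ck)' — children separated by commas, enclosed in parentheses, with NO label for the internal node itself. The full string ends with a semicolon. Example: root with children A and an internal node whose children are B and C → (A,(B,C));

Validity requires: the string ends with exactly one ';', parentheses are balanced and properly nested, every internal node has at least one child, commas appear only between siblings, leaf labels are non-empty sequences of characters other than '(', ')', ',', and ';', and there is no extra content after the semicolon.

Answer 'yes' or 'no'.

Answer: no

Derivation:
Input: ((C,B,(T,E,Q)),(J,L))
Paren balance: 4 '(' vs 4 ')' OK
Ends with single ';': False
Full parse: FAILS (must end with ;)
Valid: False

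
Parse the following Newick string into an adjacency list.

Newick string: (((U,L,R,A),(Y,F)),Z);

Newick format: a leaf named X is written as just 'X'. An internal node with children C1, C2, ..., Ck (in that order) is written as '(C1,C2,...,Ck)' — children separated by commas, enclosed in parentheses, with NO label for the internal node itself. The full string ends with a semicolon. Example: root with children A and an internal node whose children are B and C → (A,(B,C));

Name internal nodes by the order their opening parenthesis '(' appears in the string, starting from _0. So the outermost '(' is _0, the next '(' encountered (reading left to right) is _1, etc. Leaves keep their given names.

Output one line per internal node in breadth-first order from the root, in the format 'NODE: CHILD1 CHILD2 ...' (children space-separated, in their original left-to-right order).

Answer: _0: _1 Z
_1: _2 _3
_2: U L R A
_3: Y F

Derivation:
Input: (((U,L,R,A),(Y,F)),Z);
Scanning left-to-right, naming '(' by encounter order:
  pos 0: '(' -> open internal node _0 (depth 1)
  pos 1: '(' -> open internal node _1 (depth 2)
  pos 2: '(' -> open internal node _2 (depth 3)
  pos 10: ')' -> close internal node _2 (now at depth 2)
  pos 12: '(' -> open internal node _3 (depth 3)
  pos 16: ')' -> close internal node _3 (now at depth 2)
  pos 17: ')' -> close internal node _1 (now at depth 1)
  pos 20: ')' -> close internal node _0 (now at depth 0)
Total internal nodes: 4
BFS adjacency from root:
  _0: _1 Z
  _1: _2 _3
  _2: U L R A
  _3: Y F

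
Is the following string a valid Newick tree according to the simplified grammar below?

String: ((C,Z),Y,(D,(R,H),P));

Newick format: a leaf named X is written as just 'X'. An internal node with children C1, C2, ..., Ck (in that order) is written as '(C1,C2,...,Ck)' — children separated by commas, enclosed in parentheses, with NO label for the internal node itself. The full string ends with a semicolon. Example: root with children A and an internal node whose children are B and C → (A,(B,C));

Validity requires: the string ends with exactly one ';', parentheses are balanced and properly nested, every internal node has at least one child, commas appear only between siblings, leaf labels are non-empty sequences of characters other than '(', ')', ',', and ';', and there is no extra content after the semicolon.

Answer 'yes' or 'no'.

Input: ((C,Z),Y,(D,(R,H),P));
Paren balance: 4 '(' vs 4 ')' OK
Ends with single ';': True
Full parse: OK
Valid: True

Answer: yes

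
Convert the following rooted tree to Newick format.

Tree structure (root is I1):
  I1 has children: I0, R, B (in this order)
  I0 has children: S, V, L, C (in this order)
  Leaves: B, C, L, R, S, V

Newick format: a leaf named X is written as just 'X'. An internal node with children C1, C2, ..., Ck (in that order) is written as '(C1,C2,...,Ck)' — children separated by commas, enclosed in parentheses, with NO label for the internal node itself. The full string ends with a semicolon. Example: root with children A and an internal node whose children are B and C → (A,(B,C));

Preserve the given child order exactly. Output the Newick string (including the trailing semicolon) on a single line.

Answer: ((S,V,L,C),R,B);

Derivation:
internal I1 with children ['I0', 'R', 'B']
  internal I0 with children ['S', 'V', 'L', 'C']
    leaf 'S' → 'S'
    leaf 'V' → 'V'
    leaf 'L' → 'L'
    leaf 'C' → 'C'
  → '(S,V,L,C)'
  leaf 'R' → 'R'
  leaf 'B' → 'B'
→ '((S,V,L,C),R,B)'
Final: ((S,V,L,C),R,B);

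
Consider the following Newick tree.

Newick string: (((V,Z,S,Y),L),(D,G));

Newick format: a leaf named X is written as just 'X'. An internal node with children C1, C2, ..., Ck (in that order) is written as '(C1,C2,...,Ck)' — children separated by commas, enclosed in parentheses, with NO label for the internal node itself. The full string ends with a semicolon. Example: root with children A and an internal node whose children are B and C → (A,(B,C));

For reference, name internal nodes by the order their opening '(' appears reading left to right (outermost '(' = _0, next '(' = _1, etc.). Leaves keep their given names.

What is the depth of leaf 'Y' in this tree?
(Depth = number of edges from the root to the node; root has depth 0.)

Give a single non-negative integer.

Answer: 3

Derivation:
Newick: (((V,Z,S,Y),L),(D,G));
Naming internals by '(' encounter order: outermost '(' = _0, next = _1, ...
Query node: Y
Path from root: _0 -> _1 -> _2 -> Y
Depth of Y: 3 (number of edges from root)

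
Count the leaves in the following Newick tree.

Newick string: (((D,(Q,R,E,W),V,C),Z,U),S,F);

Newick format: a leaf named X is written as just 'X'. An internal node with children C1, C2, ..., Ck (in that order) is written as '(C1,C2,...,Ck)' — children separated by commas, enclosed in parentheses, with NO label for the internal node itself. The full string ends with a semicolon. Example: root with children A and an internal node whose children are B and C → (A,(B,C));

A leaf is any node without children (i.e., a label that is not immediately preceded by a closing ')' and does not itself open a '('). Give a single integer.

Newick: (((D,(Q,R,E,W),V,C),Z,U),S,F);
Scan left-to-right; a leaf is any maximal label run not followed by '(':
  pos 3: leaf 'D' → count = 1
  pos 6: leaf 'Q' → count = 2
  pos 8: leaf 'R' → count = 3
  pos 10: leaf 'E' → count = 4
  pos 12: leaf 'W' → count = 5
  pos 15: leaf 'V' → count = 6
  pos 17: leaf 'C' → count = 7
  pos 20: leaf 'Z' → count = 8
  pos 22: leaf 'U' → count = 9
  pos 25: leaf 'S' → count = 10
  pos 27: leaf 'F' → count = 11
Total leaves: 11

Answer: 11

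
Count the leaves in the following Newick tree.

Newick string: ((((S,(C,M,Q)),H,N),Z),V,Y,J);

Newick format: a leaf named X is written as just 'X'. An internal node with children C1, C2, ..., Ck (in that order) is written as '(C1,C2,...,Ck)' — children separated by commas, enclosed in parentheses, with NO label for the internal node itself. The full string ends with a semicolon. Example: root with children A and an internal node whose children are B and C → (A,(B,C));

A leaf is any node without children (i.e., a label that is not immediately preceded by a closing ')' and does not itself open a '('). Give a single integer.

Answer: 10

Derivation:
Newick: ((((S,(C,M,Q)),H,N),Z),V,Y,J);
Scan left-to-right; a leaf is any maximal label run not followed by '(':
  pos 4: leaf 'S' → count = 1
  pos 7: leaf 'C' → count = 2
  pos 9: leaf 'M' → count = 3
  pos 11: leaf 'Q' → count = 4
  pos 15: leaf 'H' → count = 5
  pos 17: leaf 'N' → count = 6
  pos 20: leaf 'Z' → count = 7
  pos 23: leaf 'V' → count = 8
  pos 25: leaf 'Y' → count = 9
  pos 27: leaf 'J' → count = 10
Total leaves: 10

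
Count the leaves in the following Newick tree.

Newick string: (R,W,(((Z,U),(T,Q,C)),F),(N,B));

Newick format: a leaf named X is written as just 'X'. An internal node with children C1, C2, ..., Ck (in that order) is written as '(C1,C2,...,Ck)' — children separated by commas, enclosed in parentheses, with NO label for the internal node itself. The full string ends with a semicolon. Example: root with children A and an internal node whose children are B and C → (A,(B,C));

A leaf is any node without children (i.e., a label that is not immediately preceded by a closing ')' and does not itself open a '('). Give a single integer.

Answer: 10

Derivation:
Newick: (R,W,(((Z,U),(T,Q,C)),F),(N,B));
Scan left-to-right; a leaf is any maximal label run not followed by '(':
  pos 1: leaf 'R' → count = 1
  pos 3: leaf 'W' → count = 2
  pos 8: leaf 'Z' → count = 3
  pos 10: leaf 'U' → count = 4
  pos 14: leaf 'T' → count = 5
  pos 16: leaf 'Q' → count = 6
  pos 18: leaf 'C' → count = 7
  pos 22: leaf 'F' → count = 8
  pos 26: leaf 'N' → count = 9
  pos 28: leaf 'B' → count = 10
Total leaves: 10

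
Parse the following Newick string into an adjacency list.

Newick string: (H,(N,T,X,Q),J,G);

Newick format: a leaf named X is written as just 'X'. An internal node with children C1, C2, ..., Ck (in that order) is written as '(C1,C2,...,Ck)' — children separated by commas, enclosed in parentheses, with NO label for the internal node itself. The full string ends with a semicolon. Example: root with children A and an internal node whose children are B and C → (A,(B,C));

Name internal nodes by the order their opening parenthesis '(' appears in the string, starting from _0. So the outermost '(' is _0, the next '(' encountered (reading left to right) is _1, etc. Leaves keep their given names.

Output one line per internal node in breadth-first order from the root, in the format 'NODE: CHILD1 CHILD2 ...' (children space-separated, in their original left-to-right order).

Answer: _0: H _1 J G
_1: N T X Q

Derivation:
Input: (H,(N,T,X,Q),J,G);
Scanning left-to-right, naming '(' by encounter order:
  pos 0: '(' -> open internal node _0 (depth 1)
  pos 3: '(' -> open internal node _1 (depth 2)
  pos 11: ')' -> close internal node _1 (now at depth 1)
  pos 16: ')' -> close internal node _0 (now at depth 0)
Total internal nodes: 2
BFS adjacency from root:
  _0: H _1 J G
  _1: N T X Q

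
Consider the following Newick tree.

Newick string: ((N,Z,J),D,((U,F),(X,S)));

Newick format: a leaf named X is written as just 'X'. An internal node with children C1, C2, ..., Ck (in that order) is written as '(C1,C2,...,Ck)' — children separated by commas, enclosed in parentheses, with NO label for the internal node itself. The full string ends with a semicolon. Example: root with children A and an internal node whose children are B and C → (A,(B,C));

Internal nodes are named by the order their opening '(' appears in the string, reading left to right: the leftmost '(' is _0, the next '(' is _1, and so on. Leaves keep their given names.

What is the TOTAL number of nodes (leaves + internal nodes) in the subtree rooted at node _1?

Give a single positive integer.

Answer: 4

Derivation:
Newick: ((N,Z,J),D,((U,F),(X,S)));
Locate _1: it is the '(' at position 1 (the 2nd '(' reading left to right).
Query: subtree rooted at _1
_1: subtree_size = 1 + 3
  N: subtree_size = 1 + 0
  Z: subtree_size = 1 + 0
  J: subtree_size = 1 + 0
Total subtree size of _1: 4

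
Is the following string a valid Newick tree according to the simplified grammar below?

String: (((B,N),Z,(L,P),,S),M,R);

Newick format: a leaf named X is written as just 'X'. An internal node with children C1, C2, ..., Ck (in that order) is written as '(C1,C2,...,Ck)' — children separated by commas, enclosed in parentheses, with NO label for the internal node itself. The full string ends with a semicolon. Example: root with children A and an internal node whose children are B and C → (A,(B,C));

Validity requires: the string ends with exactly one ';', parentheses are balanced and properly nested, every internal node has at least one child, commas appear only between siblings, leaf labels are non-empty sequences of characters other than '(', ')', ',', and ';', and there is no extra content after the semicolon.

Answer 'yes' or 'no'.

Input: (((B,N),Z,(L,P),,S),M,R);
Paren balance: 4 '(' vs 4 ')' OK
Ends with single ';': True
Full parse: FAILS (empty leaf label at pos 16)
Valid: False

Answer: no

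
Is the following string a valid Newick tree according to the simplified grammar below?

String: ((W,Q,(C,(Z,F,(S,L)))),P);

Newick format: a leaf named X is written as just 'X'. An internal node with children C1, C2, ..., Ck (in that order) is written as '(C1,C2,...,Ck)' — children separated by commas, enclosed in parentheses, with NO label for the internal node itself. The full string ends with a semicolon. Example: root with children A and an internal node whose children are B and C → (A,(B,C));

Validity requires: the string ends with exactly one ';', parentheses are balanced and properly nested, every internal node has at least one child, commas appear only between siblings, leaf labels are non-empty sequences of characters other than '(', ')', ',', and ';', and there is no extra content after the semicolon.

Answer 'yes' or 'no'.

Answer: yes

Derivation:
Input: ((W,Q,(C,(Z,F,(S,L)))),P);
Paren balance: 5 '(' vs 5 ')' OK
Ends with single ';': True
Full parse: OK
Valid: True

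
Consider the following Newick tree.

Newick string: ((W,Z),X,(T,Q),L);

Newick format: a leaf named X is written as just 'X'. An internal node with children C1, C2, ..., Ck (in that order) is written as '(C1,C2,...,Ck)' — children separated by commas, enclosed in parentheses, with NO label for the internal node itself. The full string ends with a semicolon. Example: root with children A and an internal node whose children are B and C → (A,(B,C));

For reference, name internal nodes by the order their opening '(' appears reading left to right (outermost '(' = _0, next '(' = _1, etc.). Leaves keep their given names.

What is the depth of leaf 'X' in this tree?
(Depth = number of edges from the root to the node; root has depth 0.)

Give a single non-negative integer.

Newick: ((W,Z),X,(T,Q),L);
Naming internals by '(' encounter order: outermost '(' = _0, next = _1, ...
Query node: X
Path from root: _0 -> X
Depth of X: 1 (number of edges from root)

Answer: 1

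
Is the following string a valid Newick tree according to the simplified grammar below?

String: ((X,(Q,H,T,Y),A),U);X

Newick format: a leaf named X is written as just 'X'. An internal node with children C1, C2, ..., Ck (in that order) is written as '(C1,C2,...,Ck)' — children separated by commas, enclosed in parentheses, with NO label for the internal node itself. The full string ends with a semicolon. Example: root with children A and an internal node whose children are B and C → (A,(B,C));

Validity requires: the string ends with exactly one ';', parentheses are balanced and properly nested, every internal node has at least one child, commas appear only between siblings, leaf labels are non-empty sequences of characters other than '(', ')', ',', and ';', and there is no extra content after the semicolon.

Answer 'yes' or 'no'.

Answer: no

Derivation:
Input: ((X,(Q,H,T,Y),A),U);X
Paren balance: 3 '(' vs 3 ')' OK
Ends with single ';': False
Full parse: FAILS (must end with ;)
Valid: False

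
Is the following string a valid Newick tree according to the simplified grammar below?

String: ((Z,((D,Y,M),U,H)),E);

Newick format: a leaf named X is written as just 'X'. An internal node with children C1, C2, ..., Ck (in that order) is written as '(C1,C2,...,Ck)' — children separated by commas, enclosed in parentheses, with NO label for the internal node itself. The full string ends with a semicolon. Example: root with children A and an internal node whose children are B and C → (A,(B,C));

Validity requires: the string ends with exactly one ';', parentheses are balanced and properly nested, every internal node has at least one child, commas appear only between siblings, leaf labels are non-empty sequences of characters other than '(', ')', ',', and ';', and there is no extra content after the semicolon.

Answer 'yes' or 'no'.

Answer: yes

Derivation:
Input: ((Z,((D,Y,M),U,H)),E);
Paren balance: 4 '(' vs 4 ')' OK
Ends with single ';': True
Full parse: OK
Valid: True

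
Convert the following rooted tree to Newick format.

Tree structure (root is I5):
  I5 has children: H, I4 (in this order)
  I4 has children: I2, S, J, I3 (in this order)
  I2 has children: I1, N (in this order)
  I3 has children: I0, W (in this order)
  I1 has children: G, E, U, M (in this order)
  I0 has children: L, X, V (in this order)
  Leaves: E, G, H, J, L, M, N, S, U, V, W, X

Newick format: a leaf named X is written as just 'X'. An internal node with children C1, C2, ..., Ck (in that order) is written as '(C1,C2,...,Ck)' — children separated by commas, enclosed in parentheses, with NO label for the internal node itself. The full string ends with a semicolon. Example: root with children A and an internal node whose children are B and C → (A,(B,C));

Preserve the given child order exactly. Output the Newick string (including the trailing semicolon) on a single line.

Answer: (H,(((G,E,U,M),N),S,J,((L,X,V),W)));

Derivation:
internal I5 with children ['H', 'I4']
  leaf 'H' → 'H'
  internal I4 with children ['I2', 'S', 'J', 'I3']
    internal I2 with children ['I1', 'N']
      internal I1 with children ['G', 'E', 'U', 'M']
        leaf 'G' → 'G'
        leaf 'E' → 'E'
        leaf 'U' → 'U'
        leaf 'M' → 'M'
      → '(G,E,U,M)'
      leaf 'N' → 'N'
    → '((G,E,U,M),N)'
    leaf 'S' → 'S'
    leaf 'J' → 'J'
    internal I3 with children ['I0', 'W']
      internal I0 with children ['L', 'X', 'V']
        leaf 'L' → 'L'
        leaf 'X' → 'X'
        leaf 'V' → 'V'
      → '(L,X,V)'
      leaf 'W' → 'W'
    → '((L,X,V),W)'
  → '(((G,E,U,M),N),S,J,((L,X,V),W))'
→ '(H,(((G,E,U,M),N),S,J,((L,X,V),W)))'
Final: (H,(((G,E,U,M),N),S,J,((L,X,V),W)));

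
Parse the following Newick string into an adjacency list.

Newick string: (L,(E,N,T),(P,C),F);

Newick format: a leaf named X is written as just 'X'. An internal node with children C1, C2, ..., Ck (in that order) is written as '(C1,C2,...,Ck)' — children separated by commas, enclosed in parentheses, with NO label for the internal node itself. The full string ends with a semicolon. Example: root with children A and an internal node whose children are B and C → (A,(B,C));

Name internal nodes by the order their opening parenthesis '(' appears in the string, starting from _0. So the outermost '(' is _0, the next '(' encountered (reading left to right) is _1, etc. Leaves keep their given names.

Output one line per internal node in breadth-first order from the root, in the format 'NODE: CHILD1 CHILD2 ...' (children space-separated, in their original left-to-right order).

Answer: _0: L _1 _2 F
_1: E N T
_2: P C

Derivation:
Input: (L,(E,N,T),(P,C),F);
Scanning left-to-right, naming '(' by encounter order:
  pos 0: '(' -> open internal node _0 (depth 1)
  pos 3: '(' -> open internal node _1 (depth 2)
  pos 9: ')' -> close internal node _1 (now at depth 1)
  pos 11: '(' -> open internal node _2 (depth 2)
  pos 15: ')' -> close internal node _2 (now at depth 1)
  pos 18: ')' -> close internal node _0 (now at depth 0)
Total internal nodes: 3
BFS adjacency from root:
  _0: L _1 _2 F
  _1: E N T
  _2: P C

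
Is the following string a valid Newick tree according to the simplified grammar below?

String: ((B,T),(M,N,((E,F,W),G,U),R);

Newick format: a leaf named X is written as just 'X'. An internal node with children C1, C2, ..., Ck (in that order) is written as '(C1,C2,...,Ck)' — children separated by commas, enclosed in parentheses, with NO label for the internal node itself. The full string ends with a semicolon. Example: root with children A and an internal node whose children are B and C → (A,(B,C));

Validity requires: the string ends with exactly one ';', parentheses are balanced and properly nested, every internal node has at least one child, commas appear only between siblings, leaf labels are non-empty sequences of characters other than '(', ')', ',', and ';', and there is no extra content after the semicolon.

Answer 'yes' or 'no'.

Answer: no

Derivation:
Input: ((B,T),(M,N,((E,F,W),G,U),R);
Paren balance: 5 '(' vs 4 ')' MISMATCH
Ends with single ';': True
Full parse: FAILS (expected , or ) at pos 28)
Valid: False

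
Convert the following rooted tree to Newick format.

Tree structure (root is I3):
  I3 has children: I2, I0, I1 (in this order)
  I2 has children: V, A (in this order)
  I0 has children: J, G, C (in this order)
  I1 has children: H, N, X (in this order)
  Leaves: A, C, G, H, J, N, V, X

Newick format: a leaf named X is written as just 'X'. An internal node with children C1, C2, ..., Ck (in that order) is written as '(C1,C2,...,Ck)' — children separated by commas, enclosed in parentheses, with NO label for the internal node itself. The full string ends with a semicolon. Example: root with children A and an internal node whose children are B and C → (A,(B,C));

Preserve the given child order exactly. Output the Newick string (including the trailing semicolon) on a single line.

internal I3 with children ['I2', 'I0', 'I1']
  internal I2 with children ['V', 'A']
    leaf 'V' → 'V'
    leaf 'A' → 'A'
  → '(V,A)'
  internal I0 with children ['J', 'G', 'C']
    leaf 'J' → 'J'
    leaf 'G' → 'G'
    leaf 'C' → 'C'
  → '(J,G,C)'
  internal I1 with children ['H', 'N', 'X']
    leaf 'H' → 'H'
    leaf 'N' → 'N'
    leaf 'X' → 'X'
  → '(H,N,X)'
→ '((V,A),(J,G,C),(H,N,X))'
Final: ((V,A),(J,G,C),(H,N,X));

Answer: ((V,A),(J,G,C),(H,N,X));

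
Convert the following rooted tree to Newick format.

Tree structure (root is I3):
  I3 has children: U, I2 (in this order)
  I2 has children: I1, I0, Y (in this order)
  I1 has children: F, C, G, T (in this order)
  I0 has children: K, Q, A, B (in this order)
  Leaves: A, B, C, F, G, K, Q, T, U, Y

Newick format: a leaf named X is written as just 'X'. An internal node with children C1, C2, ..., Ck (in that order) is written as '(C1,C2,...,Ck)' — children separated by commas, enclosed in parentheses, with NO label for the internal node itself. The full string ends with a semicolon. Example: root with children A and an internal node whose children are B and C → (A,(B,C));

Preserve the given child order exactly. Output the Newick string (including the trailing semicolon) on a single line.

internal I3 with children ['U', 'I2']
  leaf 'U' → 'U'
  internal I2 with children ['I1', 'I0', 'Y']
    internal I1 with children ['F', 'C', 'G', 'T']
      leaf 'F' → 'F'
      leaf 'C' → 'C'
      leaf 'G' → 'G'
      leaf 'T' → 'T'
    → '(F,C,G,T)'
    internal I0 with children ['K', 'Q', 'A', 'B']
      leaf 'K' → 'K'
      leaf 'Q' → 'Q'
      leaf 'A' → 'A'
      leaf 'B' → 'B'
    → '(K,Q,A,B)'
    leaf 'Y' → 'Y'
  → '((F,C,G,T),(K,Q,A,B),Y)'
→ '(U,((F,C,G,T),(K,Q,A,B),Y))'
Final: (U,((F,C,G,T),(K,Q,A,B),Y));

Answer: (U,((F,C,G,T),(K,Q,A,B),Y));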